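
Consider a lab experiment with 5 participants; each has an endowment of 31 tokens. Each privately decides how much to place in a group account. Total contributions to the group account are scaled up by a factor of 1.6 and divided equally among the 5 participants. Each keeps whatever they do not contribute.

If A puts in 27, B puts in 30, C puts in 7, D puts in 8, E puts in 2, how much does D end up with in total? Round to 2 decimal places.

Total contributed: 27 + 30 + 7 + 8 + 2 = 74.
Each receives 1.6 × 74 / 5 = 23.68 from the group account.
D keeps 31 − 8 = 23, so D's payoff is 23 + 23.68 = 46.68.

46.68 tokens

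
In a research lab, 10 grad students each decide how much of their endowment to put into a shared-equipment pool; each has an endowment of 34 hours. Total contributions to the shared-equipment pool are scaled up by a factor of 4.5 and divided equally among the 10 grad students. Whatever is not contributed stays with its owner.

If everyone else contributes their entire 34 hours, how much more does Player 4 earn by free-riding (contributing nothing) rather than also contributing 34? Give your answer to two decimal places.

18.70 hours

Switching from a contribution of 34 to 0 lets Player 4 keep an extra 34 hours, but lowers the shared-equipment pool by 34, which costs Player 4 their own share of that drop: 4.5/10 × 34 = 15.30.
Net gain = 34 − 15.30 = 18.70. The private return per contributed unit (0.4500) is below 1, so free-riding is indeed the best response regardless of what the others do.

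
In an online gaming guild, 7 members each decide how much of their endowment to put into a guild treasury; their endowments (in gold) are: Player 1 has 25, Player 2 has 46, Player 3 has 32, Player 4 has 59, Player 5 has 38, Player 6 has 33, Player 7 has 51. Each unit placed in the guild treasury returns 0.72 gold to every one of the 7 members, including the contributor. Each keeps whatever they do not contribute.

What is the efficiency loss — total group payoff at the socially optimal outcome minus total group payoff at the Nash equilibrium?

The private return per contributed unit is 0.72 < 1 for everyone, so the Nash equilibrium is zero contribution and the group total is Σ E_j = 25 + 46 + 32 + 59 + 38 + 33 + 51 = 284.
Each contributed unit returns 5.040 to the group, so the social optimum is full contribution by everyone: group total = 5.040 × 284 = 1431.36.
Efficiency loss = (5.040 − 1) × 284 = 1147.36.

1147.36 gold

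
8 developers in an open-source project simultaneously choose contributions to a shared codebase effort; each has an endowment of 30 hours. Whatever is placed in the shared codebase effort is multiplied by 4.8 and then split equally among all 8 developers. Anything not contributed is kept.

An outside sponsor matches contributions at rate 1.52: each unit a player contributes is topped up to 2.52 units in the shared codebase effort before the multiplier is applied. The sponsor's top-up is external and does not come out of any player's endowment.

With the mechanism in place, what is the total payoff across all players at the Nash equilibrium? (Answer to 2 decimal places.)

2903.04 hours

With the mechanism, a contributed unit returns 4.8 × 2.52 / 8 = 1.5120 per unit of net cost to the contributor — now above 1 — so contributing fully is weakly dominant for every player.
So the Nash equilibrium is full contribution by all 8; the group earns 4.8 × 2.52 × 240 = 2903.04.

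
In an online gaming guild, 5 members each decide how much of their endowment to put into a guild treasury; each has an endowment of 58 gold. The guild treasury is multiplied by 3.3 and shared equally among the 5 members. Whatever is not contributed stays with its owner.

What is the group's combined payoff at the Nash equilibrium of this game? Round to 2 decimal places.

290.00 gold

Each contributed unit returns 3.3/5 = 0.6600 to its contributor — below 1 — so contributing 0 is dominant for every player. At the Nash equilibrium everyone keeps their 58, and the group total is 5 × 58 = 290.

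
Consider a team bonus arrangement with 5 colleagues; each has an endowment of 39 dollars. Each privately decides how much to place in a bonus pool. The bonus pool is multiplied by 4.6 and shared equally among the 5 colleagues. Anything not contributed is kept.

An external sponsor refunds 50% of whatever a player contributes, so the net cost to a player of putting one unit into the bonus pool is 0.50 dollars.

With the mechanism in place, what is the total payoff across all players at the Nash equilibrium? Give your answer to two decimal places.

994.50 dollars

With the mechanism, a contributed unit returns (4.6/5) / 0.50 = 1.8400 per unit of net cost to the contributor — now above 1 — so contributing fully is weakly dominant for every player.
So the Nash equilibrium is full contribution by all 5; the group earns 5 × (39 × 0.50 + 4.6 × 39) = 994.50.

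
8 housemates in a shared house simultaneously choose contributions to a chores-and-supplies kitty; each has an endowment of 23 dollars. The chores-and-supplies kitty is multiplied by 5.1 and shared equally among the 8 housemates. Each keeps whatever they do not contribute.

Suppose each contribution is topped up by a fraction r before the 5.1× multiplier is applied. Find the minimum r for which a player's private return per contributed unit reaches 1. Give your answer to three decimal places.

0.569

With matching at rate r, one contributed unit becomes (1 + r) in the chores-and-supplies kitty and returns 5.1 × (1 + r) / 8 to the contributor.
Setting this equal to 1: 1 + r = 8/5.1 = 1.5686.
So the minimum matching rate is r = 1.5686 − 1 = 0.569.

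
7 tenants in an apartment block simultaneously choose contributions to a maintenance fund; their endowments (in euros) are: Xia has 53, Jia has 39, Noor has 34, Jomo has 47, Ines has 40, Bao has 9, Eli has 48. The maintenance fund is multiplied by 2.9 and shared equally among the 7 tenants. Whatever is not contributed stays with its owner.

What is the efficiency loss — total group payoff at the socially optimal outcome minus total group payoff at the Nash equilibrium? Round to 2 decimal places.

The private return per contributed unit is 2.9/7 = 0.4143 < 1 for every player regardless of endowment, so the Nash equilibrium is zero contribution and the group total is Σ E_j = 53 + 39 + 34 + 47 + 40 + 9 + 48 = 270.
Each contributed unit returns 2.900 to the group, so the social optimum is full contribution by everyone: group total = 2.900 × 270 = 783.00.
Efficiency loss = (2.900 − 1) × 270 = 513.00.

513.00 euros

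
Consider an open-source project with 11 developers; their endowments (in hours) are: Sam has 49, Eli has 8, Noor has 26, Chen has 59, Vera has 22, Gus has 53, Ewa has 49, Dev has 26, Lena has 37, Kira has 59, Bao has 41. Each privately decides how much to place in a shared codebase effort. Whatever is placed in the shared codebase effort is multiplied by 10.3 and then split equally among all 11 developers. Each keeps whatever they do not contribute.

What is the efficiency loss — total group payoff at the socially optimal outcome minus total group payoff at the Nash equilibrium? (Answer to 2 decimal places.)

The private return per contributed unit is 10.3/11 = 0.9364 < 1 for every player regardless of endowment, so the Nash equilibrium is zero contribution and the group total is Σ E_j = 49 + 8 + 26 + 59 + 22 + 53 + 49 + 26 + 37 + 59 + 41 = 429.
Each contributed unit returns 10.300 to the group, so the social optimum is full contribution by everyone: group total = 10.300 × 429 = 4418.70.
Efficiency loss = (10.300 − 1) × 429 = 3989.70.

3989.70 hours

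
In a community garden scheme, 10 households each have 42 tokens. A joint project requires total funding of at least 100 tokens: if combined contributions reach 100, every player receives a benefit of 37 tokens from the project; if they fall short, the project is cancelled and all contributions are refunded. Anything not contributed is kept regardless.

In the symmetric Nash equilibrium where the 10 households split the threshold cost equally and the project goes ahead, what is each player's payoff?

69 tokens

Equal share of the threshold: 100/10 = 10.
At this profile no one gains by cutting their contribution: any cut drops the total below 100, the project is cancelled, contributions are refunded, and the deviator ends with 42, which is less than 42 − 10 + 37 = 69. Contributing more than 10 just wastes the excess. So contributing exactly 10 is a best response.
Each player's payoff: 42 − 10 + 37 = 69.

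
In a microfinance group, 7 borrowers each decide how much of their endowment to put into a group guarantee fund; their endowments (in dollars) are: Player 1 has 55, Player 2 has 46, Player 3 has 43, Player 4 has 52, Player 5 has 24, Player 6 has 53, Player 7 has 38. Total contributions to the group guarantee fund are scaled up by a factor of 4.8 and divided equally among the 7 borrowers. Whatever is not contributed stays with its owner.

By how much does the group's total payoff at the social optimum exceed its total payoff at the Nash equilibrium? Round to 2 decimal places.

1181.80 dollars

The private return per contributed unit is 4.8/7 = 0.6857 < 1 for every player regardless of endowment, so the Nash equilibrium is zero contribution and the group total is Σ E_j = 55 + 46 + 43 + 52 + 24 + 53 + 38 = 311.
Each contributed unit returns 4.800 to the group, so the social optimum is full contribution by everyone: group total = 4.800 × 311 = 1492.80.
Efficiency loss = (4.800 − 1) × 311 = 1181.80.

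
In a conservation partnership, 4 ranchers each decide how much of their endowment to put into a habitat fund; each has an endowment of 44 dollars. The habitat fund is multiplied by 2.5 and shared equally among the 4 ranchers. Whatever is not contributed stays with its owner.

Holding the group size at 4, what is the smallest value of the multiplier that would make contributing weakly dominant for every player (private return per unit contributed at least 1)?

4

A contributed unit returns (multiplier)/4 to its contributor.
This reaches 1 exactly when the multiplier is 4.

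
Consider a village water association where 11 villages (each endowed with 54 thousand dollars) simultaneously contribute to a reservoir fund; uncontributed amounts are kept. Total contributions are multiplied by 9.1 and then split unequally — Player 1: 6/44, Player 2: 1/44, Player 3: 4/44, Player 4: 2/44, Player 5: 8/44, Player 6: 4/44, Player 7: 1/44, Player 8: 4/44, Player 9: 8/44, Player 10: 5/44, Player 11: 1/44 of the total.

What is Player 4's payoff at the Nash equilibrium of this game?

143.35 thousand dollars

For player j, contributing a unit is worthwhile iff 9.1 × (j's share) ≥ 1, i.e. iff j's share is at least 0.1099.
The shares above 0.1099 belong to Player 1, Player 5, Player 9 and Player 10, contributing 54 each; the remaining 7 contribute 0. Total contributed: 216.
Player 4 keeps 54 and receives 9.1 × 216 × 2/44 = 89.35 from the reservoir fund, for a payoff of 143.35.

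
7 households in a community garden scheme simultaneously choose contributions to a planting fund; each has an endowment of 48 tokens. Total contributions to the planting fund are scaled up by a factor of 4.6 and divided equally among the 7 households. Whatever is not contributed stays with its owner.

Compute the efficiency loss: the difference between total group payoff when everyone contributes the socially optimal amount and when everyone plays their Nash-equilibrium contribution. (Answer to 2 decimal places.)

1209.60 tokens

Each contributed unit returns 4.6/7 = 0.6571 to its contributor — below 1 — so contributing 0 is dominant for every player. At the Nash equilibrium everyone keeps their 48, and the group total is 7 × 48 = 336.
Each contributed unit returns 4.600 to the group as a whole (0.6571 to each of 7 players), which exceeds 1, so the social optimum is full contribution: group total = 4.600 × 336 = 1545.60.
Efficiency loss = 1545.60 − 336 = 1209.60.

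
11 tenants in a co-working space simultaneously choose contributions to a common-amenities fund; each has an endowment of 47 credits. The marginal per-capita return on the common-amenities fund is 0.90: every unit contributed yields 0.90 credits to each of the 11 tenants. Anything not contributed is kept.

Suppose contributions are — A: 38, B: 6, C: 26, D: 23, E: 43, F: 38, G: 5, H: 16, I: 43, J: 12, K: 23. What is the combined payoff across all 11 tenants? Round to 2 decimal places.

Total contributed: 38 + 6 + 26 + 23 + 43 + 38 + 5 + 16 + 43 + 12 + 23 = 273; total kept: 11 × 47 − 273 = 244.
The common-amenities fund pays out 0.90 × 11 × 273 = 2702.70 in aggregate.
Group total = 244 + 2702.70 = 2946.70.

2946.70 credits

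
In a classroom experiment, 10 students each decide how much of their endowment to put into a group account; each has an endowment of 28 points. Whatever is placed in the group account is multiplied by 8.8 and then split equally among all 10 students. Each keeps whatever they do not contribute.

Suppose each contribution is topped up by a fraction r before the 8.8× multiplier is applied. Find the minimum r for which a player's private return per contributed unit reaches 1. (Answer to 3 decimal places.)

With matching at rate r, one contributed unit becomes (1 + r) in the group account and returns 8.8 × (1 + r) / 10 to the contributor.
Setting this equal to 1: 1 + r = 10/8.8 = 1.1364.
So the minimum matching rate is r = 1.1364 − 1 = 0.136.

0.136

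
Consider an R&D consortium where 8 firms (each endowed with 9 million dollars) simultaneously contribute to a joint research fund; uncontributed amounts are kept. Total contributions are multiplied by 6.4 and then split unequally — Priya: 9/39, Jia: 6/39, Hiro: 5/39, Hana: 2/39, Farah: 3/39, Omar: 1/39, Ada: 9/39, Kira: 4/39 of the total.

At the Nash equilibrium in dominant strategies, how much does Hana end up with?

14.91 million dollars

A player with share s gets back 6.4·s per unit contributed, so full contribution is dominant for anyone with s > 1/6.4 = 0.1563 and zero contribution is dominant for anyone below.
The shares above 0.1563 belong to Priya and Ada, contributing 9 each; the remaining 6 contribute 0. Total contributed: 18.
Hana keeps 9 and receives 6.4 × 18 × 2/39 = 5.91 from the joint research fund, for a payoff of 14.91.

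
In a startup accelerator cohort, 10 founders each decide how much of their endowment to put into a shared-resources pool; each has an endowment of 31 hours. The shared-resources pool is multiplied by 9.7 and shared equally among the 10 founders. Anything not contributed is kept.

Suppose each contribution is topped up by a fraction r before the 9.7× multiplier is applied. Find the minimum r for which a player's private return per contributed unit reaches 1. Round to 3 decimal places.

With matching at rate r, one contributed unit becomes (1 + r) in the shared-resources pool and returns 9.7 × (1 + r) / 10 to the contributor.
Setting this equal to 1: 1 + r = 10/9.7 = 1.0309.
So the minimum matching rate is r = 1.0309 − 1 = 0.031.

0.031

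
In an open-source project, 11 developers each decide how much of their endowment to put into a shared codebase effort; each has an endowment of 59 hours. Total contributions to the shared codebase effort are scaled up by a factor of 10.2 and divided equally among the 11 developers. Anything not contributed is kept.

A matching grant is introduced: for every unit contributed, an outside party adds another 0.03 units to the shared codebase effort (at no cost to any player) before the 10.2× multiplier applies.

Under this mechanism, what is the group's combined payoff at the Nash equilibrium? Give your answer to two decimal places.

Even with the mechanism, each unit contributed returns only 10.2 × 1.03 / 11 = 0.9551 per unit of net cost, so contributing nothing is still dominant.
At the Nash equilibrium no one contributes; group total payoff = 11 × 59 = 649.

649.00 hours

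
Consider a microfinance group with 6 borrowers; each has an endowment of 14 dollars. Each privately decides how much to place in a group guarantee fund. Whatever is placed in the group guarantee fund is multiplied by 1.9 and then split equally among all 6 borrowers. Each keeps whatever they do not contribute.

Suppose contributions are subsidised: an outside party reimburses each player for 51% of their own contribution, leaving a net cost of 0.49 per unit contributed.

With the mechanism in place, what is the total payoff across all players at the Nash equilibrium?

The effective private return is (1.9/6) / 0.49 = 0.6463, which is still under 1, so the mechanism doesn't change anyone's dominant strategy: zero contribution.
At the Nash equilibrium no one contributes; group total payoff = 6 × 14 = 84.

84.00 dollars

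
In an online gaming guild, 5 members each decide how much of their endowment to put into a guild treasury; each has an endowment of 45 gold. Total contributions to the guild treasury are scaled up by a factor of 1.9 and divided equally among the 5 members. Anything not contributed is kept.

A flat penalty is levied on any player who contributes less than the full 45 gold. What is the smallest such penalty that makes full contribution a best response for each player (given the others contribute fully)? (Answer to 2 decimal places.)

Given the others contribute fully, the best deviation is to contribute 0 (any partial contribution still incurs the fine and gives up units whose private return 0.3800 is below 1).
Deviating from 45 to 0 saves 45 gold but forfeits the deviator's share of the drop in the guild treasury: 1.9/5 × 45 = 17.10.
So the deviation gain is 45 − 17.10 = 27.90, and the fine must be at least 27.90 gold to wipe it out.

27.90 gold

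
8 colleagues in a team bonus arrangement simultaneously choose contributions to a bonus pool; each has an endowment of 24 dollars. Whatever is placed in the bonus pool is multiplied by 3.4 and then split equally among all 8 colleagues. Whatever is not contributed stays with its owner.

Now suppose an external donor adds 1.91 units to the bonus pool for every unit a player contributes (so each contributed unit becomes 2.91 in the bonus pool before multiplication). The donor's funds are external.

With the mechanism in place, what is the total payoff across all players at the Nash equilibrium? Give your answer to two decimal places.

The effective private return per unit is now 3.4 × 2.91 / 8 = 1.2368 > 1, so every player's dominant strategy flips to full contribution.
So the Nash equilibrium is full contribution by all 8; the group earns 3.4 × 2.91 × 192 = 1899.65.

1899.65 dollars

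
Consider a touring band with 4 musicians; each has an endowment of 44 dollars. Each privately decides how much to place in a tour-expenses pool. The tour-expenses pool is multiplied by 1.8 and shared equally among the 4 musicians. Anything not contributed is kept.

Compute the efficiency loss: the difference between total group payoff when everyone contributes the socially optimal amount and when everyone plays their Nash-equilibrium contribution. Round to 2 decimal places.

Each contributed unit returns 1.8/4 = 0.4500 to its contributor — below 1 — so contributing 0 is dominant for every player. At the Nash equilibrium everyone keeps their 44, and the group total is 4 × 44 = 176.
Each contributed unit returns 1.800 to the group as a whole (0.4500 to each of 4 players), which exceeds 1, so the social optimum is full contribution: group total = 1.800 × 176 = 316.80.
Efficiency loss = 316.80 − 176 = 140.80.

140.80 dollars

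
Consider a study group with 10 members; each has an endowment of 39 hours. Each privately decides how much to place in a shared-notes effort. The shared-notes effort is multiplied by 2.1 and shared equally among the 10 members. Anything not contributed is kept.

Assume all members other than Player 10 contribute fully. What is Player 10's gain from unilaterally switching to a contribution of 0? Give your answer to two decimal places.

Switching from a contribution of 39 to 0 lets Player 10 keep an extra 39 hours, but lowers the shared-notes effort by 39, which costs Player 10 their own share of that drop: 2.1/10 × 39 = 8.19.
Net gain = 39 − 8.19 = 30.81. The private return per contributed unit (0.2100) is below 1, so free-riding is indeed the best response regardless of what the others do.

30.81 hours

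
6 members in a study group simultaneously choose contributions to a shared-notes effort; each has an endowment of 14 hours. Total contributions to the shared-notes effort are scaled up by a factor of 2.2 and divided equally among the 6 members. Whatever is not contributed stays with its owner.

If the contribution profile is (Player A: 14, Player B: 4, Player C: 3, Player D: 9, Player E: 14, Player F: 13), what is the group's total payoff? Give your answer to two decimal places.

152.40 hours

Total contributed: 14 + 4 + 3 + 9 + 14 + 13 = 57; total kept: 6 × 14 − 57 = 27.
The shared-notes effort pays out 2.2 × 57 = 125.40 in aggregate.
Group total = 27 + 125.40 = 152.40.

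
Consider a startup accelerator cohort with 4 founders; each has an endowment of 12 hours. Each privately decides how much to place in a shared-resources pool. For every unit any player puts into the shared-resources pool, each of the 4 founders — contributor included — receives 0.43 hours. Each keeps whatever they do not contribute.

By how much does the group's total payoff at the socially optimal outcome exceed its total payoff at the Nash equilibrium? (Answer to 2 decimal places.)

The private return per contributed unit is 0.43 < 1, so contributing 0 is dominant for every player. At the Nash equilibrium everyone keeps their 12, and the group total is 4 × 12 = 48.
Each contributed unit returns 1.720 to the group as a whole (0.43 to each of 4 players), which exceeds 1, so the social optimum is full contribution: group total = 1.720 × 48 = 82.56.
Efficiency loss = 82.56 − 48 = 34.56.

34.56 hours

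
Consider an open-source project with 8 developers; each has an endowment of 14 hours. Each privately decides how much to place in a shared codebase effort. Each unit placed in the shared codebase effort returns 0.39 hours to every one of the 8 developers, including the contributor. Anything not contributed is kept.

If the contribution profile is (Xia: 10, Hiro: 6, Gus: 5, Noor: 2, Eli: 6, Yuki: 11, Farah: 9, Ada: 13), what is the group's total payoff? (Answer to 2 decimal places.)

243.44 hours

Total contributed: 10 + 6 + 5 + 2 + 6 + 11 + 9 + 13 = 62; total kept: 8 × 14 − 62 = 50.
The shared codebase effort pays out 0.39 × 8 × 62 = 193.44 in aggregate.
Group total = 50 + 193.44 = 243.44.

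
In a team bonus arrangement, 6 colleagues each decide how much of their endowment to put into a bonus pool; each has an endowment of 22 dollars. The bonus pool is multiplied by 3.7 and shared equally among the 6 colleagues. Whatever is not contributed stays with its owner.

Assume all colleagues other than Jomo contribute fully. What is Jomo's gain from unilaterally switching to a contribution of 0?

8.43 dollars

Switching from a contribution of 22 to 0 lets Jomo keep an extra 22 dollars, but lowers the bonus pool by 22, which costs Jomo their own share of that drop: 3.7/6 × 22 = 13.57.
Net gain = 22 − 13.57 = 8.43. The private return per contributed unit (0.6167) is below 1, so free-riding is indeed the best response regardless of what the others do.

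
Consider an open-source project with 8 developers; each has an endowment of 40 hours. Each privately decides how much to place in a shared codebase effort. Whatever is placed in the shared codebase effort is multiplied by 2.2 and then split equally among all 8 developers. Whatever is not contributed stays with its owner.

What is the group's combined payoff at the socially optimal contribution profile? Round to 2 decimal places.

Each contributed unit returns 2.200 to the group as a whole (0.2750 to each of 8 players), which exceeds 1, so the social optimum is full contribution: group total = 2.200 × 320 = 704.00.

704.00 hours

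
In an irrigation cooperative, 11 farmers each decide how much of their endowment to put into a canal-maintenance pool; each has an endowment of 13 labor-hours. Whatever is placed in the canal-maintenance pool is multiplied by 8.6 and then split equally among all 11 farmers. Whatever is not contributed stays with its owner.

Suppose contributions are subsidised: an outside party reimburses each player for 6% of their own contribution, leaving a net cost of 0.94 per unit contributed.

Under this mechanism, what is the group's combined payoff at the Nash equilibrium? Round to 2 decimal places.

143.00 labor-hours

With the mechanism, a contributed unit returns (8.6/11) / 0.94 = 0.8317 per unit of net cost — still below 1 — so contributing 0 remains dominant for every player.
At the Nash equilibrium no one contributes; group total payoff = 11 × 13 = 143.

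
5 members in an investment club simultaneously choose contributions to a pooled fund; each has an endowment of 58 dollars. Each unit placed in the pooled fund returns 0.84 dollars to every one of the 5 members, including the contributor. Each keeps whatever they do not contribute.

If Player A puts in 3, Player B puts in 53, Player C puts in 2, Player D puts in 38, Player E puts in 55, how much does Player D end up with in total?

Total contributed: 3 + 53 + 2 + 38 + 55 = 151.
Each receives 0.84 × 151 = 126.84 from the pooled fund.
Player D keeps 58 − 38 = 20, so Player D's payoff is 20 + 126.84 = 146.84.

146.84 dollars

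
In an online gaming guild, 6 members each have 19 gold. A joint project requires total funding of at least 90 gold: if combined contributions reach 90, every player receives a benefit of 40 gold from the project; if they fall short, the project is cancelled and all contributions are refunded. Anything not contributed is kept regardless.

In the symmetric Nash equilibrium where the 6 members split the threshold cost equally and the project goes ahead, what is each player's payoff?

Equal share of the threshold: 90/6 = 15.
At this profile no one gains by cutting their contribution: any cut drops the total below 90, the project is cancelled, contributions are refunded, and the deviator ends with 19, which is less than 19 − 15 + 40 = 44. Contributing more than 15 just wastes the excess. So contributing exactly 15 is a best response.
Each player's payoff: 19 − 15 + 40 = 44.

44 gold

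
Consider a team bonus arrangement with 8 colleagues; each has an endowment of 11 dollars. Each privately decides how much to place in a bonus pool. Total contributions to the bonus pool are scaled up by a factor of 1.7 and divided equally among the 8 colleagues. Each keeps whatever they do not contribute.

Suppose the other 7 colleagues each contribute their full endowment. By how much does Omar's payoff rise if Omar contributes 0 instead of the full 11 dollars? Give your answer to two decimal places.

Switching from a contribution of 11 to 0 lets Omar keep an extra 11 dollars, but lowers the bonus pool by 11, which costs Omar their own share of that drop: 1.7/8 × 11 = 2.34.
Net gain = 11 − 2.34 = 8.66. The private return per contributed unit (0.2125) is below 1, so free-riding is indeed the best response regardless of what the others do.

8.66 dollars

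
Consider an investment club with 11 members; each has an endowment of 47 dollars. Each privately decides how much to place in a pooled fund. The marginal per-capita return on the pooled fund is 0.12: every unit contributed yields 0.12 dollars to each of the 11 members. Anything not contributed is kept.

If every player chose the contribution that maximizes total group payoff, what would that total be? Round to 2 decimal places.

682.44 dollars

Each contributed unit returns 1.320 to the group as a whole (0.12 to each of 11 players), which exceeds 1, so the social optimum is full contribution: group total = 1.320 × 517 = 682.44.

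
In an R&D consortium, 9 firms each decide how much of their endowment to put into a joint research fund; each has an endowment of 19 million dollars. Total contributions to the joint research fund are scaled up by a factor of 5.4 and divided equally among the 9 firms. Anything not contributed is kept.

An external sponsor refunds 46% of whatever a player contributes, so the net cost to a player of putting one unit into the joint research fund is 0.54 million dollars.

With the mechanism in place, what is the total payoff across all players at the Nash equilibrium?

1002.06 million dollars

With the mechanism, a contributed unit returns (5.4/9) / 0.54 = 1.1111 per unit of net cost to the contributor — now above 1 — so contributing fully is weakly dominant for every player.
At the Nash equilibrium everyone contributes 19. Group total payoff = 9 × (19 × 0.46 + 5.4 × 19) = 1002.06.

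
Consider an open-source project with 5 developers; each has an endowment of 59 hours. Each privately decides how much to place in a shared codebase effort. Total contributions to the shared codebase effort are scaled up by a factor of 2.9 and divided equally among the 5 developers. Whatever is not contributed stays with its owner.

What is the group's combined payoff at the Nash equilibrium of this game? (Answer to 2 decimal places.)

295.00 hours

Each contributed unit returns 2.9/5 = 0.5800 to its contributor — below 1 — so contributing 0 is dominant for every player. At the Nash equilibrium everyone keeps their 59, and the group total is 5 × 59 = 295.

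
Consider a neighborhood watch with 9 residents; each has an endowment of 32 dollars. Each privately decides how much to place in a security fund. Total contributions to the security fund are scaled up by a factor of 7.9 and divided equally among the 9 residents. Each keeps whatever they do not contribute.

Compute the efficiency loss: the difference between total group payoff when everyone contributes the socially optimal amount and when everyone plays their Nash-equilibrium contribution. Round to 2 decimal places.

Each contributed unit returns 7.9/9 = 0.8778 to its contributor — below 1 — so contributing 0 is dominant for every player. At the Nash equilibrium everyone keeps their 32, and the group total is 9 × 32 = 288.
Each contributed unit returns 7.900 to the group as a whole (0.8778 to each of 9 players), which exceeds 1, so the social optimum is full contribution: group total = 7.900 × 288 = 2275.20.
Efficiency loss = 2275.20 − 288 = 1987.20.

1987.20 dollars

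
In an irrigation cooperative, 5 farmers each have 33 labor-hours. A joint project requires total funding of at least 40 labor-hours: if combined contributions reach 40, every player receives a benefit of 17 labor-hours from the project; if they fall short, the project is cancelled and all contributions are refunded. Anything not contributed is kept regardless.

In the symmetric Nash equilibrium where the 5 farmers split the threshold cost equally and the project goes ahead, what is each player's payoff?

Equal share of the threshold: 40/5 = 8.
At this profile no one gains by cutting their contribution: any cut drops the total below 40, the project is cancelled, contributions are refunded, and the deviator ends with 33, which is less than 33 − 8 + 17 = 42. Contributing more than 8 just wastes the excess. So contributing exactly 8 is a best response.
Each player's payoff: 33 − 8 + 17 = 42.

42 labor-hours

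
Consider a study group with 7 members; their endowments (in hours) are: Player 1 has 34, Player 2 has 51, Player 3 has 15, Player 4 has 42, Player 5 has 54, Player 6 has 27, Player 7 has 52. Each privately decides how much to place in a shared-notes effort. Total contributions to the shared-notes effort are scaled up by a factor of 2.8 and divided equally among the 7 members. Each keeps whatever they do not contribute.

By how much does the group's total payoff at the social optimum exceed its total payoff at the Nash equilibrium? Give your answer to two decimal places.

495.00 hours

The private return per contributed unit is 2.8/7 = 0.4000 < 1 for every player regardless of endowment, so the Nash equilibrium is zero contribution and the group total is Σ E_j = 34 + 51 + 15 + 42 + 54 + 27 + 52 = 275.
Each contributed unit returns 2.800 to the group, so the social optimum is full contribution by everyone: group total = 2.800 × 275 = 770.00.
Efficiency loss = (2.800 − 1) × 275 = 495.00.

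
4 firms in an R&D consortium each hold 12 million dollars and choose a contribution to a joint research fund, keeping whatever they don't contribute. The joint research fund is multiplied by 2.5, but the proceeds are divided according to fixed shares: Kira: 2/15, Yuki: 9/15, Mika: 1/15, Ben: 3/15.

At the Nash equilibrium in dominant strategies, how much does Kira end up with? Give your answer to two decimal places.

16.00 million dollars

A player with share s gets back 2.5·s per unit contributed, so full contribution is dominant for anyone with s > 1/2.5 = 0.4000 and zero contribution is dominant for anyone below.
The only share above 0.4000 is Yuki's 9/15, contributing 12; the remaining 3 contribute 0. Total contributed: 12.
Kira keeps 12 and receives 2.5 × 12 × 2/15 = 4.00 from the joint research fund, for a payoff of 16.00.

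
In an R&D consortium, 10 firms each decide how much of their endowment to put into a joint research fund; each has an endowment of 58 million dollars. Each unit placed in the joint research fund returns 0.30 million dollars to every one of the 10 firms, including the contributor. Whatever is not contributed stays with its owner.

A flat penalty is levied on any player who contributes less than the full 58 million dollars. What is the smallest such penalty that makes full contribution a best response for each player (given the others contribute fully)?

Given the others contribute fully, the best deviation is to contribute 0 (any partial contribution still incurs the fine and gives up units whose private return 0.30 is below 1).
Deviating from 58 to 0 saves 58 million dollars but forfeits the deviator's share of the drop in the joint research fund: 0.30 × 58 = 17.40.
So the deviation gain is 58 − 17.40 = 40.60, and the fine must be at least 40.60 million dollars to wipe it out.

40.60 million dollars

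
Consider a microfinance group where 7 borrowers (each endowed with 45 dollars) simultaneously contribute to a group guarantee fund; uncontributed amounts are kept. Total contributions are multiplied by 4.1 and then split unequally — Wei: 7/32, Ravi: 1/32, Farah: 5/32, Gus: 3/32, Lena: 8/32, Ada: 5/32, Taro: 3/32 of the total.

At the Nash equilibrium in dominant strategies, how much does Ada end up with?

Each unit j contributes comes back to j as 4.1 × (j's share), so j prefers to contribute only if that share exceeds 1/4.1 = 0.2439; otherwise keeping the unit dominates.
Lena alone (share 8/32) is above the threshold, contributing 45; the remaining 6 contribute 0. Total contributed: 45.
Ada keeps 45 and receives 4.1 × 45 × 5/32 = 28.83 from the group guarantee fund, for a payoff of 73.83.

73.83 dollars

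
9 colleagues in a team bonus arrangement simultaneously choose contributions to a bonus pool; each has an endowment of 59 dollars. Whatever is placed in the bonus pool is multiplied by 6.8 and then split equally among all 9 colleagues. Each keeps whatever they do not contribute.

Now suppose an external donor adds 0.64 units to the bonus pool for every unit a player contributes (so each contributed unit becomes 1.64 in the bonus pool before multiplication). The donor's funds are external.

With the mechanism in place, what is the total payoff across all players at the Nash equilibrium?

The effective private return per unit is now 6.8 × 1.64 / 9 = 1.2391 > 1, so every player's dominant strategy flips to full contribution.
At the Nash equilibrium everyone contributes 59. Group total payoff = 6.8 × 1.64 × 531 = 5921.71.

5921.71 dollars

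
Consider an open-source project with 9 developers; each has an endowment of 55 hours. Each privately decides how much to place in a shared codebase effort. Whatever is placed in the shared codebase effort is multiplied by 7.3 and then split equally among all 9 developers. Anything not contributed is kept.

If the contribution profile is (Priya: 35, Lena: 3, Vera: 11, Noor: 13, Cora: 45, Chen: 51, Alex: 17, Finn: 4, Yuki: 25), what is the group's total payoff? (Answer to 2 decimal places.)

1780.20 hours

Total contributed: 35 + 3 + 11 + 13 + 45 + 51 + 17 + 4 + 25 = 204; total kept: 9 × 55 − 204 = 291.
The shared codebase effort pays out 7.3 × 204 = 1489.20 in aggregate.
Group total = 291 + 1489.20 = 1780.20.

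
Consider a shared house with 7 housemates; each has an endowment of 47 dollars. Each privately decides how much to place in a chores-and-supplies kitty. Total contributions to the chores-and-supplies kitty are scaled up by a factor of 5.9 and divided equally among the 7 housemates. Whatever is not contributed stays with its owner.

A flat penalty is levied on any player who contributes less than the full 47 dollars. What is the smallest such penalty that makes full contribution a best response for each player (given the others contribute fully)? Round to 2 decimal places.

Given the others contribute fully, the best deviation is to contribute 0 (any partial contribution still incurs the fine and gives up units whose private return 0.8429 is below 1).
Deviating from 47 to 0 saves 47 dollars but forfeits the deviator's share of the drop in the chores-and-supplies kitty: 5.9/7 × 47 = 39.61.
So the deviation gain is 47 − 39.61 = 7.39, and the fine must be at least 7.39 dollars to wipe it out.

7.39 dollars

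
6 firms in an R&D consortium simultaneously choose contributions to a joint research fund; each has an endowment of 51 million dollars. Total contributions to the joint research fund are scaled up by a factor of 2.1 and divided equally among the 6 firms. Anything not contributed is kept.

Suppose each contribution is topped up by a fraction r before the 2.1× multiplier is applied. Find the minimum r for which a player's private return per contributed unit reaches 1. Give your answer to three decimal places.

1.857

With matching at rate r, one contributed unit becomes (1 + r) in the joint research fund and returns 2.1 × (1 + r) / 6 to the contributor.
Setting this equal to 1: 1 + r = 6/2.1 = 2.8571.
So the minimum matching rate is r = 2.8571 − 1 = 1.857.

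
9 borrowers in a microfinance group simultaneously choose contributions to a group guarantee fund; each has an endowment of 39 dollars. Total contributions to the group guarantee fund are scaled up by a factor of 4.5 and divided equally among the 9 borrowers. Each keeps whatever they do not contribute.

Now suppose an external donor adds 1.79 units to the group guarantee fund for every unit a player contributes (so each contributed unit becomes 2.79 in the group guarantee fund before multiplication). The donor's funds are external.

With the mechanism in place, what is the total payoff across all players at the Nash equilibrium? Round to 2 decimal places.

The effective private return per unit is now 4.5 × 2.79 / 9 = 1.3950 > 1, so every player's dominant strategy flips to full contribution.
At the Nash equilibrium everyone contributes 39. Group total payoff = 4.5 × 2.79 × 351 = 4406.81.

4406.81 dollars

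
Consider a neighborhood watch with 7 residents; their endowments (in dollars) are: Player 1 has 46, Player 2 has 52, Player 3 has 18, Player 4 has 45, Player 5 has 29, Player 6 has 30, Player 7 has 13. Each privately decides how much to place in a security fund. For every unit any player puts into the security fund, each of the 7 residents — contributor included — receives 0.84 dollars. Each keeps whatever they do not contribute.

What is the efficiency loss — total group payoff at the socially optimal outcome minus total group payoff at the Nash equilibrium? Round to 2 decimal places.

The private return per contributed unit is 0.84 < 1 for everyone, so the Nash equilibrium is zero contribution and the group total is Σ E_j = 46 + 52 + 18 + 45 + 29 + 30 + 13 = 233.
Each contributed unit returns 5.880 to the group, so the social optimum is full contribution by everyone: group total = 5.880 × 233 = 1370.04.
Efficiency loss = (5.880 − 1) × 233 = 1137.04.

1137.04 dollars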